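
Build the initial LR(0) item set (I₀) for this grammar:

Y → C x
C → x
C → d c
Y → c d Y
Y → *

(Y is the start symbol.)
First, augment the grammar with Y' → Y
I₀ = CLOSURE({ [Y' → . Y] }):
  [Y' → . Y] has the dot before Y: add [Y → . C x], [Y → . c d Y], [Y → . *]
  [Y → . C x] has the dot before C: add [C → . x], [C → . d c]
No further items can be added.

I₀ = { [C → . d c], [C → . x], [Y → . *], [Y → . C x], [Y → . c d Y], [Y' → . Y] }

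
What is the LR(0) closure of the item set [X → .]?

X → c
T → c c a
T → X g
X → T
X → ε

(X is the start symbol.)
Start with: [X → .]
The dot is at the end, so nothing is added.

CLOSURE = { [X → .] }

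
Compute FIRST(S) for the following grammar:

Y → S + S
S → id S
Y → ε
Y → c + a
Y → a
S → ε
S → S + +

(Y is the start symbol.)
{ '+', 'id', ε }

To compute FIRST(S), examine every production with S on the left-hand side, reading each right-hand side left to right until a non-nullable symbol is reached.

From S → id S:
  - id is a terminal: add 'id' and stop
From S → ε:
  - ε-production, so ε ∈ FIRST(S)
From S → S + +:
  - S is the symbol being defined: contributes nothing new
    S is nullable, so continue to the next symbol
  - '+' is a terminal: add '+' and stop

Collecting: FIRST(S) = { '+', 'id', ε }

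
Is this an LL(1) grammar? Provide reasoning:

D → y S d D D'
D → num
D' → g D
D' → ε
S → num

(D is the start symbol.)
No. Predict set conflict for D': { 'g' }

A grammar is LL(1) if for each non-terminal N with multiple productions, the predict sets of those productions are pairwise disjoint, where PREDICT(N → α) = (FIRST(α) \ {ε}) ∪ (FOLLOW(N) if α ⇒* ε).

Relevant sets:
  FOLLOW(D') = { $, 'g' }

For D:
  PREDICT(D → y S d D D') = { 'y' }
  PREDICT(D → num) = { 'num' }
For D':
  PREDICT(D' → g D) = { 'g' }
  PREDICT(D' → ε) = { $, 'g' }
S has a single production, so nothing to check there.

Conflict found: Predict set conflict for D': { 'g' }
The grammar is NOT LL(1).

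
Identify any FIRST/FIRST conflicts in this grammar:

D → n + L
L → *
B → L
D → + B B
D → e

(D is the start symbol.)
No FIRST/FIRST conflicts.

A FIRST/FIRST conflict occurs when two productions N → α and N → β for the same non-terminal have FIRST(α) ∩ FIRST(β) ≠ ∅ (with ε ∈ FIRST of a nullable right-hand side, so two nullable alternatives also conflict).

Productions for D:
  D → n + L: FIRST = { 'n' }
  D → + B B: FIRST = { '+' }
  D → e: FIRST = { 'e' }
L, B have only one production, so no FIRST/FIRST conflict is possible there.

All alternatives of each non-terminal have pairwise disjoint FIRST sets.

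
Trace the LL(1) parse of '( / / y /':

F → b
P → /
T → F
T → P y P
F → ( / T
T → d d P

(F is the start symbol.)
Stack is shown with the top on the left.

Stack    Input        Action
----------------------------
F $      ( / / y / $  output F → ( / T
( / T $  ( / / y / $  match '('
/ T $    / / y / $    match '/'
T $      / y / $      output T → P y P
P y P $  / y / $      output P → /
/ y P $  / y / $      match '/'
y P $    y / $        match 'y'
P $      / $          output P → /
/ $      / $          match '/'
$        $            accept

The string is accepted.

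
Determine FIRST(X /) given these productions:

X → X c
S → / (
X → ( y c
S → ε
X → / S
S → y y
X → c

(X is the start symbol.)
{ '(', '/', 'c' }

FIRST sets of the non-terminals involved (from the grammar, by fixed-point iteration):
  FIRST(X) = { '(', '/', 'c' }

To compute FIRST(X /), process the symbols left to right:
Symbol X is a non-terminal. Add FIRST(X) \ {ε} = { '(', '/', 'c' }
X is not nullable (ε ∉ FIRST(X)), so stop here.
FIRST(X /) = { '(', '/', 'c' }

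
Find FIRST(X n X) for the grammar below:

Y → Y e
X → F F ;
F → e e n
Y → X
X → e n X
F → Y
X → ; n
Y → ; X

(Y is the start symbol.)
FIRST sets of the non-terminals involved (from the grammar, by fixed-point iteration):
  FIRST(X) = { ';', 'e' }

To compute FIRST(X n X), process the symbols left to right:
Symbol X is a non-terminal. Add FIRST(X) \ {ε} = { ';', 'e' }
X is not nullable (ε ∉ FIRST(X)), so stop here.
FIRST(X n X) = { ';', 'e' }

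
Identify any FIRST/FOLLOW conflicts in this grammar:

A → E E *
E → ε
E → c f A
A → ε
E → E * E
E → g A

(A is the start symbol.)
A FIRST/FOLLOW conflict occurs when a non-terminal N has a nullable alternative N → β (β ⇒* ε) and another alternative N → α with FIRST(α) ∩ FOLLOW(N) ≠ ∅: on such a lookahead the parser cannot decide between expanding α and letting N vanish via β.

Nullable non-terminals: A, E.
FIRST sets used below: FIRST(E) = { '*', 'c', 'g', ε }

A: nullable alternative(s) A → ε; FOLLOW(A) = { $, '*', 'c', 'g' }
  A → E E *: FIRST \ {ε} = { '*', 'c', 'g' } — overlaps FOLLOW(A) on { '*', 'c', 'g' }: CONFLICT
  A → ε: FIRST \ {ε} = { } — this is the only nullable alternative, skip

E: nullable alternative(s) E → ε; FOLLOW(E) = { '*', 'c', 'g' }
  E → ε: FIRST \ {ε} = { } — this is the only nullable alternative, skip
  E → c f A: FIRST \ {ε} = { 'c' } — overlaps FOLLOW(E) on { 'c' }: CONFLICT
  E → E * E: FIRST \ {ε} = { '*', 'c', 'g' } — overlaps FOLLOW(E) on { '*', 'c', 'g' }: CONFLICT
  E → g A: FIRST \ {ε} = { 'g' } — overlaps FOLLOW(E) on { 'g' }: CONFLICT

So the grammar has 4 FIRST/FOLLOW conflicts (marked CONFLICT above).

Answer: Yes. A → E E '*' with FOLLOW(A) on { '*', 'c', 'g' }; E → c f A with FOLLOW(E) on { 'c' }; E → E '*' E with FOLLOW(E) on { '*', 'c', 'g' }; E → g A with FOLLOW(E) on { 'g' }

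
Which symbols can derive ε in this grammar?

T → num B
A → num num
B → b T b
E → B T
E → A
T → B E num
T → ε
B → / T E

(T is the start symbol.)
{ 'T' }

ε-productions: T → ε
So T is immediately nullable.
No further non-terminal can be added: every production for the remaining non-terminals contains a terminal or a non-nullable non-terminal.
Nullable = { 'T' }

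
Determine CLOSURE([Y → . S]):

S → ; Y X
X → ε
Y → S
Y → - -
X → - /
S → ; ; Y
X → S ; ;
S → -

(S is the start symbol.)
To compute CLOSURE, for each item [A → α.Bβ] where B is a non-terminal, add [B → .γ] for all productions B → γ; repeat for the newly added items until nothing changes.

Start with: [Y → . S]
  [Y → . S] has the dot before S: add [S → . ; Y X], [S → . ; ; Y], [S → . -]
No further items can be added.

CLOSURE = { [S → . -], [S → . ; ; Y], [S → . ; Y X], [Y → . S] }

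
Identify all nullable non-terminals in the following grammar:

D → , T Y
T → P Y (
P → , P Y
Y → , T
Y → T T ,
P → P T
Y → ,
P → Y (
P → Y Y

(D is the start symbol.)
None

A non-terminal is nullable if it can derive ε (the empty string): either it has an ε-production, or it has a production whose right-hand side consists entirely of nullable non-terminals.

There are no ε-productions, so no non-terminal can derive ε.
No non-terminals are nullable.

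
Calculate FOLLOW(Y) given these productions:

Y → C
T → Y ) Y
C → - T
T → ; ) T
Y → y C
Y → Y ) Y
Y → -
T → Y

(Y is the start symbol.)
Y is the start symbol, so $ ∈ FOLLOW(Y).
In T → Y ) Y: Y is followed by ')' Y, add FIRST(')' Y) \ {ε} = { ')' }
In T → Y ) Y: Y is at the end, add FOLLOW(T)
In Y → Y ) Y: Y is followed by ')' Y, add FIRST(')' Y) \ {ε} = { ')' }
In Y → Y ) Y: Y is at the end; this adds FOLLOW(Y) to itself — nothing new
In T → Y: Y is at the end, add FOLLOW(T)

The FOLLOW sets referred to above (computed the same way, to a fixed point):
  FOLLOW(T) = { $, ')' }

Taking the union: FOLLOW(Y) = { $, ')' }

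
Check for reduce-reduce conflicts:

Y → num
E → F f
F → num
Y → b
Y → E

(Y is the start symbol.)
A reduce-reduce conflict occurs when an LR(0) state has two complete items [A → α .] and [B → β .] — both call for a reduction, and with no lookahead the parser cannot choose between them.

Augment with Y' → Y and build the canonical LR(0) collection (I0 = CLOSURE({[Y' → . Y]}), then GOTO on every symbol after a dot until no new states appear). It has 7 states:
  I0: { [E → . F f], [F → . num], [Y → . E], [Y → . b], [Y → . num], [Y' → . Y] }  — shift
  I1: { [Y → E .] }  — reduce
  I2: { [E → F . f] }  — shift
  I3: { [Y' → Y .] }  — accept
  I4: { [Y → b .] }  — reduce
  I5: { [F → num .], [Y → num .] }  — 2 reduces
  I6: { [E → F f .] }  — reduce

I5 contains complete items [F → num .], [Y → num .] — reduce-reduce conflict.

Answer: Yes — I5: [F → num .] vs [Y → num .]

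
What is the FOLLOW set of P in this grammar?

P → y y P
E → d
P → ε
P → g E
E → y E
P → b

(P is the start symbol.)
{ $ }

To compute FOLLOW(P), find every occurrence of P on a right-hand side N → α P β: add FIRST(β) \ {ε}, and if β is empty or nullable also add FOLLOW(N). Iterate to a fixed point.

P is the start symbol, so $ ∈ FOLLOW(P).
In P → y y P: P is at the end; this adds FOLLOW(P) to itself — nothing new

Taking the union: FOLLOW(P) = { $ }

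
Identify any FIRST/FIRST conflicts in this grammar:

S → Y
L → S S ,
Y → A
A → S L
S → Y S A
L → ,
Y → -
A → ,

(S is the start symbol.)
A FIRST/FIRST conflict occurs when two productions N → α and N → β for the same non-terminal have FIRST(α) ∩ FIRST(β) ≠ ∅ (with ε ∈ FIRST of a nullable right-hand side, so two nullable alternatives also conflict).

FIRST sets of the non-terminals at (or reachable through a nullable prefix from) the front of some alternative:
  FIRST(Y) = { ',', '-' }
  FIRST(S) = { ',', '-' }
  FIRST(A) = { ',', '-' }

Productions for S:
  S → Y: FIRST = { ',', '-' }
  S → Y S A: FIRST = { ',', '-' }
Productions for L:
  L → S S ,: FIRST = { ',', '-' }
  L → ,: FIRST = { ',' }
Productions for Y:
  Y → A: FIRST = { ',', '-' }
  Y → -: FIRST = { '-' }
Productions for A:
  A → S L: FIRST = { ',', '-' }
  A → ,: FIRST = { ',' }

Conflict for S: S → Y and S → Y S A
  Overlap: { ',', '-' }
Conflict for L: L → S S , and L → ,
  Overlap: { ',' }
Conflict for Y: Y → A and Y → -
  Overlap: { '-' }
Conflict for A: A → S L and A → ,
  Overlap: { ',' }

Answer: Yes. S → Y / S → Y S A on { ',', '-' }; L → S S ',' / L → ',' on { ',' }; Y → A / Y → '-' on { '-' }; A → S L / A → ',' on { ',' }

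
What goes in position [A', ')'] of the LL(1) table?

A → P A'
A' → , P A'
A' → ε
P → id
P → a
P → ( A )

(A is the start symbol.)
To find M[A', ')'], we find productions for A' where ')' is in the predict set (PREDICT(N → α) = (FIRST(α) \ {ε}) ∪ (FOLLOW(N) if α ⇒* ε)).

Relevant sets:
  FOLLOW(A') = { $, ')' }

A' → , P A': PREDICT = { ',' }
A' → ε: PREDICT = { $, ')' }
  ')' is in predict set, so this production goes in M[A', ')']

M[A', ')'] = A' → ε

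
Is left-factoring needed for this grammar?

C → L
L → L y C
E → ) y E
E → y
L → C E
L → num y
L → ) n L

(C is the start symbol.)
No, left-factoring is not needed

Left-factoring is needed when two productions for the same non-terminal
share a common prefix on the right-hand side.

Productions for L:
  L → L y C
  L → C E
  L → num y
  L → ) n L
Productions for E:
  E → ) y E
  E → y

No common prefixes found.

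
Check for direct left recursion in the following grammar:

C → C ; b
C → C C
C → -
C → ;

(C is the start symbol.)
Yes, C is left-recursive

Direct left recursion occurs when N → N α for some non-terminal N (the right-hand side begins with the left-hand side itself).

C → C ; b: LEFT RECURSIVE (starts with C)
C → C C: LEFT RECURSIVE (starts with C)
C → -: starts with '-'
C → ;: starts with ';'

The grammar has direct left recursion on: C.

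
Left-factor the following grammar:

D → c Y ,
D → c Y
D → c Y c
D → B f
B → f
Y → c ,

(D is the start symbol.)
Left-factoring transforms A → αβ₁ | αβ₂ into A → αA' and A' → β₁ | β₂
(α is the longest common prefix among the alternatives). Repeat until
no nonterminal has two alternatives with a common prefix.

Round 1: D has alternatives sharing prefix 'c Y'. Introduce D': D → c Y D'
  Add: D' → ,
  Add: D' → ε
  Add: D' → c

No remaining common prefixes — done.

Resulting grammar:
D → c Y D'
D' → ,
D' → ε
D' → c
D → B f
B → f
Y → c ,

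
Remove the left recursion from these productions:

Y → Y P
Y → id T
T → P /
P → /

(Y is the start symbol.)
Y → id T Y'
Y' → P Y'
Y' → ε
T → P /
P → /

Y is directly left-recursive. The standard transformation for
  A → A α₁ | ... | A α_m | β₁ | ... | β_n
is
  A  → β₁ A' | ... | β_n A'
  A' → α₁ A' | ... | α_m A' | ε

Y → id T becomes Y → id T Y'
Y → Y P becomes Y' → P Y'
Add Y' → ε

Productions for other non-terminals are unchanged:
  T → P /
  P → /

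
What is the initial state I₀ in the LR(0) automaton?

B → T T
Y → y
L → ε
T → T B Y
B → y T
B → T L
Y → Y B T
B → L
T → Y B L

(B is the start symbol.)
{ [B → . L], [B → . T L], [B → . T T], [B → . y T], [B' → . B], [L → .], [T → . T B Y], [T → . Y B L], [Y → . Y B T], [Y → . y] }

First, augment the grammar with B' → B
I₀ = CLOSURE({ [B' → . B] }):
  [B' → . B] has the dot before B: add [B → . T T], [B → . y T], [B → . T L], [B → . L]
  [B → . T T] has the dot before T: add [T → . T B Y], [T → . Y B L]
  [B → . L] has the dot before L: add [L → .]
  [T → . Y B L] has the dot before Y: add [Y → . y], [Y → . Y B T]
No further items can be added.

I₀ = { [B → . L], [B → . T L], [B → . T T], [B → . y T], [B' → . B], [L → .], [T → . T B Y], [T → . Y B L], [Y → . Y B T], [Y → . y] }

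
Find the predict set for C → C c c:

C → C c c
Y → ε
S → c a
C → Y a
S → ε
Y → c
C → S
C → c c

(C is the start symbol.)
{ 'a', 'c' }

PREDICT(C → C c c) = (FIRST(RHS) \ {ε}) ∪ (FOLLOW(C) if ε ∈ FIRST(RHS), i.e. RHS ⇒* ε)
FIRST(C) = { 'a', 'c', ε }
FIRST(C c c) = { 'a', 'c' }
ε ∉ FIRST(C c c), so FOLLOW(C) is not added.
PREDICT(C → C c c) = { 'a', 'c' }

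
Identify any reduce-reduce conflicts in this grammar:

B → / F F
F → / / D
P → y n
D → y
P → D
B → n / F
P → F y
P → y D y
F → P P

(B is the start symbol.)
Augment with B' → B and build the canonical LR(0) collection (I0 = CLOSURE({[B' → . B]}), then GOTO on every symbol after a dot until no new states appear). It has 22 states:
  I0: { [B → . / F F], [B → . n / F], [B' → . B] }  — shift
  I1: { [B → / . F F], [D → . y], [F → . / / D], [F → . P P], [P → . D], [P → . F y], [P → . y D y], [P → . y n] }  — shift
  I2: { [B' → B .] }  — accept
  I3: { [B → n . / F] }  — shift
  I4: { [B → n / . F], [D → . y], [F → . / / D], [F → . P P], [P → . D], [P → . F y], [P → . y D y], [P → . y n] }  — shift
  I5: { [F → / . / D] }  — shift
  I6: { [P → D .] }  — reduce
  I7: { [B → n / F .], [P → F . y] }  — shift, reduce
  I8: { [D → . y], [F → . / / D], [F → . P P], [F → P . P], [P → . D], [P → . F y], [P → . y D y], [P → . y n] }  — shift
  I9: { [D → . y], [D → y .], [P → y . D y], [P → y . n] }  — shift, reduce
  I10: { [P → y D . y] }  — shift
  I11: { [P → y n .] }  — reduce
  I12: { [D → y .] }  — reduce
  I13: { [P → y D y .] }  — reduce
  I14: { [P → F . y] }  — shift
  I15: { [D → . y], [F → . / / D], [F → . P P], [F → P . P], [F → P P .], [P → . D], [P → . F y], [P → . y D y], [P → . y n] }  — shift, reduce
  I16: { [P → F y .] }  — reduce
  I17: { [D → . y], [F → / / . D] }  — shift
  I18: { [F → / / D .] }  — reduce
  I19: { [B → / F . F], [D → . y], [F → . / / D], [F → . P P], [P → . D], [P → . F y], [P → . y D y], [P → . y n], [P → F . y] }  — shift
  I20: { [B → / F F .], [P → F . y] }  — shift, reduce
  I21: { [D → . y], [D → y .], [P → F y .], [P → y . D y], [P → y . n] }  — shift, 2 reduces

I21 contains complete items [D → y .], [P → F y .] — reduce-reduce conflict.

Answer: Yes — I21: [D → y .] vs [P → F y .]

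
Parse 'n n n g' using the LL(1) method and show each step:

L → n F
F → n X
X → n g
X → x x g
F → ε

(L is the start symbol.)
LL(1) parsing maintains a stack (initially the start symbol over $) and the input. At each step: if the stack top is a terminal, match it against the current input token; if it is a non-terminal N, replace it with the RHS of M[N, lookahead] (the unique production whose predict set contains the lookahead).

Stack is shown with the top on the left.

Stack  Input      Action
------------------------
L $    n n n g $  output L → n F
n F $  n n n g $  match 'n'
F $    n n g $    output F → n X
n X $  n n g $    match 'n'
X $    n g $      output X → n g
n g $  n g $      match 'n'
g $    g $        match 'g'
$      $          accept

The string is accepted.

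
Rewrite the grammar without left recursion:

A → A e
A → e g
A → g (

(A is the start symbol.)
A is directly left-recursive. The standard transformation for
  A → A α₁ | ... | A α_m | β₁ | ... | β_n
is
  A  → β₁ A' | ... | β_n A'
  A' → α₁ A' | ... | α_m A' | ε

A → e g becomes A → e g A'
A → g ( becomes A → g ( A'
A → A e becomes A' → e A'
Add A' → ε

Resulting grammar:
A → e g A'
A → g ( A'
A' → e A'
A' → ε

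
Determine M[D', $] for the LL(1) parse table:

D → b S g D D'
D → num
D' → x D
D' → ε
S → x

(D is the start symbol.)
To find M[D', $], we find productions for D' where $ is in the predict set (PREDICT(N → α) = (FIRST(α) \ {ε}) ∪ (FOLLOW(N) if α ⇒* ε)).

Relevant sets:
  FOLLOW(D') = { $, 'x' }

D' → x D: PREDICT = { 'x' }
D' → ε: PREDICT = { $, 'x' }
  $ is in predict set, so this production goes in M[D', $]

M[D', $] = D' → ε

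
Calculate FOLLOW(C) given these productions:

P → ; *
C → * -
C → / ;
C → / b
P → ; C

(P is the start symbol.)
In P → ; C: C is at the end, add FOLLOW(P)

The FOLLOW sets referred to above (computed the same way, to a fixed point):
  FOLLOW(P) = { $ }

Taking the union: FOLLOW(C) = { $ }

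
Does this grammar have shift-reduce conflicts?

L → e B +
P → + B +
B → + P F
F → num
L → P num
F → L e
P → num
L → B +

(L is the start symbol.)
No shift-reduce conflicts

Augment with L' → L and build the canonical LR(0) collection (I0 = CLOSURE({[L' → . L]}), then GOTO on every symbol after a dot until no new states appear). It has 20 states:
  I0: { [B → . + P F], [L → . B +], [L → . P num], [L → . e B +], [L' → . L], [P → . + B +], [P → . num] }  — shift
  I1: { [B → + . P F], [B → . + P F], [P → + . B +], [P → . + B +], [P → . num] }  — shift
  I2: { [L → B . +] }  — shift
  I3: { [L' → L .] }  — accept
  I4: { [L → P . num] }  — shift
  I5: { [B → . + P F], [L → e . B +] }  — shift
  I6: { [P → num .] }  — reduce
  I7: { [B → + . P F], [P → . + B +], [P → . num] }  — shift
  I8: { [L → e B . +] }  — shift
  I9: { [L → e B + .] }  — reduce
  I10: { [B → . + P F], [P → + . B +] }  — shift
  I11: { [B → + P . F], [B → . + P F], [F → . L e], [F → . num], [L → . B +], [L → . P num], [L → . e B +], [P → . + B +], [P → . num] }  — shift
  I12: { [B → + P F .] }  — reduce
  I13: { [F → L . e] }  — shift
  I14: { [F → num .], [P → num .] }  — 2 reduces
  I15: { [F → L e .] }  — reduce
  I16: { [P → + B . +] }  — shift
  I17: { [P → + B + .] }  — reduce
  I18: { [L → P num .] }  — reduce
  I19: { [L → B + .] }  — reduce

No state contains both a complete item and a shift item.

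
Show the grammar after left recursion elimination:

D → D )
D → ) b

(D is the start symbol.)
D → ) b D'
D' → ) D'
D' → ε

D is directly left-recursive. The standard transformation for
  A → A α₁ | ... | A α_m | β₁ | ... | β_n
is
  A  → β₁ A' | ... | β_n A'
  A' → α₁ A' | ... | α_m A' | ε

D → ) b becomes D → ) b D'
D → D ) becomes D' → ) D'
Add D' → ε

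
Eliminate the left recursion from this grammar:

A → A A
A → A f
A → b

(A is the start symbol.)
A is directly left-recursive. The standard transformation for
  A → A α₁ | ... | A α_m | β₁ | ... | β_n
is
  A  → β₁ A' | ... | β_n A'
  A' → α₁ A' | ... | α_m A' | ε

A → b becomes A → b A'
A → A A becomes A' → A A'
A → A f becomes A' → f A'
Add A' → ε

Resulting grammar:
A → b A'
A' → A A'
A' → f A'
A' → ε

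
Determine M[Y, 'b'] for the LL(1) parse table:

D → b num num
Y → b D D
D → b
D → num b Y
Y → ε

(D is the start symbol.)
To find M[Y, 'b'], we find productions for Y where 'b' is in the predict set (PREDICT(N → α) = (FIRST(α) \ {ε}) ∪ (FOLLOW(N) if α ⇒* ε)).

Relevant sets:
  FOLLOW(Y) = { $, 'b', 'num' }

Y → b D D: PREDICT = { 'b' }
  'b' is in predict set, so this production goes in M[Y, 'b']
Y → ε: PREDICT = { $, 'b', 'num' }
  'b' is in predict set, so this production goes in M[Y, 'b']

M[Y, 'b'] = Y → b D D, Y → ε  (a multiply-defined cell — the grammar is not LL(1))

Answer: Y → b D D, Y → ε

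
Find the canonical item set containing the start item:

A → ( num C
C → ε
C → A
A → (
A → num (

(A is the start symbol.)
First, augment the grammar with A' → A
I₀ = CLOSURE({ [A' → . A] }):
  [A' → . A] has the dot before A: add [A → . ( num C], [A → . (], [A → . num (]
No further items can be added.

I₀ = { [A → . ( num C], [A → . (], [A → . num (], [A' → . A] }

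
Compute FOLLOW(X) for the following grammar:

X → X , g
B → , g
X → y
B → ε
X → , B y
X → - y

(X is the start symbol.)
{ $, ',' }

To compute FOLLOW(X), find every occurrence of X on a right-hand side N → α X β: add FIRST(β) \ {ε}, and if β is empty or nullable also add FOLLOW(N). Iterate to a fixed point.

X is the start symbol, so $ ∈ FOLLOW(X).
In X → X , g: X is followed by ',' g, add FIRST(',' g) \ {ε} = { ',' }

Taking the union: FOLLOW(X) = { $, ',' }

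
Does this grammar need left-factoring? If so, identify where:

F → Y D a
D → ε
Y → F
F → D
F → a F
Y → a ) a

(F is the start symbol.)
No, left-factoring is not needed

Left-factoring is needed when two productions for the same non-terminal
share a common prefix on the right-hand side.

Productions for F:
  F → Y D a
  F → D
  F → a F
Productions for Y:
  Y → F
  Y → a ) a

No common prefixes found.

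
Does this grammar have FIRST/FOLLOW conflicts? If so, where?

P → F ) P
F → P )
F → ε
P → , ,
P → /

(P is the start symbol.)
A FIRST/FOLLOW conflict occurs when a non-terminal N has a nullable alternative N → β (β ⇒* ε) and another alternative N → α with FIRST(α) ∩ FOLLOW(N) ≠ ∅: on such a lookahead the parser cannot decide between expanding α and letting N vanish via β.

Nullable non-terminals: F.
FIRST sets used below: FIRST(P) = { ')', ',', '/' }

F: nullable alternative(s) F → ε; FOLLOW(F) = { ')' }
  F → P ): FIRST \ {ε} = { ')', ',', '/' } — overlaps FOLLOW(F) on { ')' }: CONFLICT
  F → ε: FIRST \ {ε} = { } — this is the only nullable alternative, skip

P has no nullable alternative, so no FIRST/FOLLOW check is needed there.

So the grammar has 1 FIRST/FOLLOW conflict (marked CONFLICT above).

Answer: Yes. F → P ')' with FOLLOW(F) on { ')' }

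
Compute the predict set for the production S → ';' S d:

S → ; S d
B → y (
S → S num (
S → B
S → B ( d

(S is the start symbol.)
{ ';' }

PREDICT(S → ';' S d) = (FIRST(RHS) \ {ε}) ∪ (FOLLOW(S) if ε ∈ FIRST(RHS), i.e. RHS ⇒* ε)
FIRST(';' S d) = { ';' }
ε ∉ FIRST(';' S d), so FOLLOW(S) is not added.
PREDICT(S → ';' S d) = { ';' }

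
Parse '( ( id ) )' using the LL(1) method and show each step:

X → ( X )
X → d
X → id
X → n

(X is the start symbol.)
Stack is shown with the top on the left.

Stack      Input         Action
-------------------------------
X $        ( ( id ) ) $  output X → ( X )
( X ) $    ( ( id ) ) $  match '('
X ) $      ( id ) ) $    output X → ( X )
( X ) ) $  ( id ) ) $    match '('
X ) ) $    id ) ) $      output X → id
id ) ) $   id ) ) $      match 'id'
) ) $      ) ) $         match ')'
) $        ) $           match ')'
$          $             accept

The string is accepted.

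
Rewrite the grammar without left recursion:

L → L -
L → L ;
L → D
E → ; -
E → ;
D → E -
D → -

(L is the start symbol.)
L is directly left-recursive. The standard transformation for
  A → A α₁ | ... | A α_m | β₁ | ... | β_n
is
  A  → β₁ A' | ... | β_n A'
  A' → α₁ A' | ... | α_m A' | ε

L → D becomes L → D L'
L → L - becomes L' → - L'
L → L ; becomes L' → ; L'
Add L' → ε

Productions for other non-terminals are unchanged:
  E → ; -
  E → ;
  D → E -
  D → -

Resulting grammar:
L → D L'
L' → - L'
L' → ; L'
L' → ε
E → ; -
E → ;
D → E -
D → -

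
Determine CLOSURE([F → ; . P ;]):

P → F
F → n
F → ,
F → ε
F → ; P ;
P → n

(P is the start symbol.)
{ [F → . ,], [F → . ; P ;], [F → . n], [F → .], [F → ; . P ;], [P → . F], [P → . n] }

Start with: [F → ; . P ;]
  [F → ; . P ;] has the dot before P: add [P → . F], [P → . n]
  [P → . F] has the dot before F: add [F → . n], [F → . ,], [F → .], [F → . ; P ;]
No further items can be added.

CLOSURE = { [F → . ,], [F → . ; P ;], [F → . n], [F → .], [F → ; . P ;], [P → . F], [P → . n] }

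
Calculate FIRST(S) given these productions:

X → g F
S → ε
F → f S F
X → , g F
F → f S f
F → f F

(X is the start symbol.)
To compute FIRST(S), examine every production with S on the left-hand side, reading each right-hand side left to right until a non-nullable symbol is reached.

From S → ε:
  - ε-production, so ε ∈ FIRST(S)

Collecting: FIRST(S) = { ε }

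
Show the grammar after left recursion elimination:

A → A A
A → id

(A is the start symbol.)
A is directly left-recursive. The standard transformation for
  A → A α₁ | ... | A α_m | β₁ | ... | β_n
is
  A  → β₁ A' | ... | β_n A'
  A' → α₁ A' | ... | α_m A' | ε

A → id becomes A → id A'
A → A A becomes A' → A A'
Add A' → ε

Resulting grammar:
A → id A'
A' → A A'
A' → ε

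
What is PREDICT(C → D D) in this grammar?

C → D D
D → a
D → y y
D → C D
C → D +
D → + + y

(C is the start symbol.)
{ '+', 'a', 'y' }

PREDICT(C → D D) = (FIRST(RHS) \ {ε}) ∪ (FOLLOW(C) if ε ∈ FIRST(RHS), i.e. RHS ⇒* ε)
FIRST(D) = { '+', 'a', 'y' }
FIRST(D D) = { '+', 'a', 'y' }
ε ∉ FIRST(D D), so FOLLOW(C) is not added.
PREDICT(C → D D) = { '+', 'a', 'y' }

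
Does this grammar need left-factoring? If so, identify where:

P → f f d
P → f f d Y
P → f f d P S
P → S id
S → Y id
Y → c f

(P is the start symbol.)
Left-factoring is needed when two productions for the same non-terminal
share a common prefix on the right-hand side.

Productions for P:
  P → f f d
  P → f f d Y
  P → f f d P S
  P → S id

Found common prefix 'f f d' in productions for P

Answer: Yes, P has productions with common prefix 'f f d'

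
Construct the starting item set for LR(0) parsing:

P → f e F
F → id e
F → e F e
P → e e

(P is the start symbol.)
First, augment the grammar with P' → P
I₀ = CLOSURE({ [P' → . P] }):
  [P' → . P] has the dot before P: add [P → . f e F], [P → . e e]
No further items can be added.

I₀ = { [P → . e e], [P → . f e F], [P' → . P] }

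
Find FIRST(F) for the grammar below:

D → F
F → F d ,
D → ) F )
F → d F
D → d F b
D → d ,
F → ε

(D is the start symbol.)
{ 'd', ε }

To compute FIRST(F), examine every production with F on the left-hand side, reading each right-hand side left to right until a non-nullable symbol is reached.

From F → F d ,:
  - F is the symbol being defined: contributes nothing new
    F is nullable, so continue to the next symbol
  - d is a terminal: add 'd' and stop
From F → d F:
  - d is a terminal: add 'd' and stop
From F → ε:
  - ε-production, so ε ∈ FIRST(F)

Collecting: FIRST(F) = { 'd', ε }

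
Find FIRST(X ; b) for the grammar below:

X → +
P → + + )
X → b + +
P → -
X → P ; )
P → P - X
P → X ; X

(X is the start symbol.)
FIRST sets of the non-terminals involved (from the grammar, by fixed-point iteration):
  FIRST(X) = { '+', '-', 'b' }

To compute FIRST(X ; b), process the symbols left to right:
Symbol X is a non-terminal. Add FIRST(X) \ {ε} = { '+', '-', 'b' }
X is not nullable (ε ∉ FIRST(X)), so stop here.
FIRST(X ; b) = { '+', '-', 'b' }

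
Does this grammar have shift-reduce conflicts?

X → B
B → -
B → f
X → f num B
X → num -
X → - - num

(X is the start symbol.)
A shift-reduce conflict occurs when an LR(0) state has both:
  - a complete (reduce) item [A → α .] (dot at the end), and
  - a shift item [B → β . c γ] (dot before a terminal).

Augment with X' → X and build the canonical LR(0) collection (I0 = CLOSURE({[X' → . X]}), then GOTO on every symbol after a dot until no new states appear). It has 13 states:
  I0: { [B → . -], [B → . f], [X → . - - num], [X → . B], [X → . f num B], [X → . num -], [X' → . X] }  — shift
  I1: { [B → - .], [X → - . - num] }  — shift, reduce
  I2: { [X → B .] }  — reduce
  I3: { [X' → X .] }  — accept
  I4: { [B → f .], [X → f . num B] }  — shift, reduce
  I5: { [X → num . -] }  — shift
  I6: { [X → num - .] }  — reduce
  I7: { [B → . -], [B → . f], [X → f num . B] }  — shift
  I8: { [B → - .] }  — reduce
  I9: { [X → f num B .] }  — reduce
  I10: { [B → f .] }  — reduce
  I11: { [X → - - . num] }  — shift
  I12: { [X → - - num .] }  — reduce

I1 contains reduce item [B → - .] and shift item [X → - . - num] — shift-reduce conflict.
I4 contains reduce item [B → f .] and shift item [X → f . num B] — shift-reduce conflict.

Answer: Yes — I1: [B → - .] vs [X → - . - num]; I4: [B → f .] vs [X → f . num B]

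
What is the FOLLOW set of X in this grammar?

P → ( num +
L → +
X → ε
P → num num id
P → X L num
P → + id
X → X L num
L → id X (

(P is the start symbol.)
{ '(', '+', 'id' }

To compute FOLLOW(X), find every occurrence of X on a right-hand side N → α X β: add FIRST(β) \ {ε}, and if β is empty or nullable also add FOLLOW(N). Iterate to a fixed point.

In P → X L num: X is followed by L num, add FIRST(L num) \ {ε} = { '+', 'id' }
In X → X L num: X is followed by L num, add FIRST(L num) \ {ε} = { '+', 'id' }
In L → id X (: X is followed by '(', add FIRST('(') \ {ε} = { '(' }

Taking the union: FOLLOW(X) = { '(', '+', 'id' }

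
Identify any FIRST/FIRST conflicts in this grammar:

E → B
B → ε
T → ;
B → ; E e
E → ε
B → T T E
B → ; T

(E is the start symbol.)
Yes. E → B / E → ε on { ε }; B → ';' E e / B → T T E on { ';' }; B → ';' E e / B → ';' T on { ';' }; B → T T E / B → ';' T on { ';' }

FIRST sets of the non-terminals at (or reachable through a nullable prefix from) the front of some alternative:
  FIRST(B) = { ';', ε }
  FIRST(T) = { ';' }

Productions for E:
  E → B: FIRST = { ';', ε }
  E → ε: FIRST = { ε }
Productions for B:
  B → ε: FIRST = { ε }
  B → ; E e: FIRST = { ';' }
  B → T T E: FIRST = { ';' }
  B → ; T: FIRST = { ';' }
T has only one production, so no FIRST/FIRST conflict is possible there.

Conflict for E: E → B and E → ε
  Overlap: { ε }
Conflict for B: B → ; E e and B → T T E
  Overlap: { ';' }
Conflict for B: B → ; E e and B → ; T
  Overlap: { ';' }
Conflict for B: B → T T E and B → ; T
  Overlap: { ';' }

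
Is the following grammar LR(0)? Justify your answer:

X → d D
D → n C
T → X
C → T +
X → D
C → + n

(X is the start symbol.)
A grammar is LR(0) if no state in the canonical LR(0) collection has:
  - both a shift item (dot before a terminal) and a complete item (shift-reduce conflict), or
  - two or more complete items (reduce-reduce conflict; the accept item [X' → X .] counts as a complete item here).

Augment with X' → X and build the canonical LR(0) collection (I0 = CLOSURE({[X' → . X]}), then GOTO on every symbol after a dot until no new states appear). It has 12 states:
  I0: { [D → . n C], [X → . D], [X → . d D], [X' → . X] }  — shift
  I1: { [X → D .] }  — reduce
  I2: { [X' → X .] }  — accept
  I3: { [D → . n C], [X → d . D] }  — shift
  I4: { [C → . + n], [C → . T +], [D → . n C], [D → n . C], [T → . X], [X → . D], [X → . d D] }  — shift
  I5: { [C → + . n] }  — shift
  I6: { [D → n C .] }  — reduce
  I7: { [C → T . +] }  — shift
  I8: { [T → X .] }  — reduce
  I9: { [C → T + .] }  — reduce
  I10: { [C → + n .] }  — reduce
  I11: { [X → d D .] }  — reduce

Every state is either a pure shift/goto state or contains exactly one complete item and nothing to shift — no conflicts. The grammar is LR(0).

Answer: Yes, the grammar is LR(0)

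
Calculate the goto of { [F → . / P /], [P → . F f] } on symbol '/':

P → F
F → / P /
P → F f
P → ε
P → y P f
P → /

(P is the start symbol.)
{ [F → . / P /], [F → / . P /], [P → . /], [P → . F f], [P → . F], [P → . y P f], [P → .] }

GOTO(I, '/') = CLOSURE({ [A → αX.β] : [A → α.Xβ] ∈ I, X = '/' })

Items with dot before '/', with the dot advanced:
  [F → . / P /] → [F → / . P /]
Closure of the advanced items:
  [F → / . P /] has the dot before P: add [P → . F], [P → . F f], [P → .], [P → . y P f], [P → . /]
  [P → . F] has the dot before F: add [F → . / P /]

GOTO = { [F → . / P /], [F → / . P /], [P → . /], [P → . F f], [P → . F], [P → . y P f], [P → .] }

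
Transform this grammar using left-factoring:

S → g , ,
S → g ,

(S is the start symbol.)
S → g , S'
S' → ,
S' → ε

Left-factoring transforms A → αβ₁ | αβ₂ into A → αA' and A' → β₁ | β₂
(α is the longest common prefix among the alternatives). Repeat until
no nonterminal has two alternatives with a common prefix.

Round 1: S has alternatives sharing prefix 'g ,'. Introduce S': S → g , S'
  Add: S' → ,
  Add: S' → ε

No remaining common prefixes — done.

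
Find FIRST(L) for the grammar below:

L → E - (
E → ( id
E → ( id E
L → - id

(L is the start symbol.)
FIRST sets of the other non-terminals involved (by the same procedure, iterated to a fixed point):
  FIRST(E) = { '(' }

From L → E - (:
  - E is a non-terminal: add FIRST(E) \ {ε} = { '(' }
    E is not nullable, so stop
From L → - id:
  - '-' is a terminal: add '-' and stop

Collecting: FIRST(L) = { '(', '-' }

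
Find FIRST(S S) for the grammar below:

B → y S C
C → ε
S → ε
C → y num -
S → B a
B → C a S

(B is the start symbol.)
{ 'a', 'y', ε }

FIRST sets of the non-terminals involved (from the grammar, by fixed-point iteration):
  FIRST(S) = { 'a', 'y', ε }

To compute FIRST(S S), process the symbols left to right:
Symbol S is a non-terminal. Add FIRST(S) \ {ε} = { 'a', 'y' }
S is nullable (ε ∈ FIRST(S)), continue to the next symbol.
Symbol S is a non-terminal. Add FIRST(S) \ {ε} = { 'a', 'y' }
S is nullable (ε ∈ FIRST(S)), continue to the next symbol.
All symbols are nullable, so ε is in the result.
FIRST(S S) = { 'a', 'y', ε }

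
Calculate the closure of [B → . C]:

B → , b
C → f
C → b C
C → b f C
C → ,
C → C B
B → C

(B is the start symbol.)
To compute CLOSURE, for each item [A → α.Bβ] where B is a non-terminal, add [B → .γ] for all productions B → γ; repeat for the newly added items until nothing changes.

Start with: [B → . C]
  [B → . C] has the dot before C: add [C → . f], [C → . b C], [C → . b f C], [C → . ,], [C → . C B]
No further items can be added.

CLOSURE = { [B → . C], [C → . ,], [C → . C B], [C → . b C], [C → . b f C], [C → . f] }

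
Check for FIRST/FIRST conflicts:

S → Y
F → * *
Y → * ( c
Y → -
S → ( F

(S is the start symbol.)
A FIRST/FIRST conflict occurs when two productions N → α and N → β for the same non-terminal have FIRST(α) ∩ FIRST(β) ≠ ∅ (with ε ∈ FIRST of a nullable right-hand side, so two nullable alternatives also conflict).

FIRST sets of the non-terminals at (or reachable through a nullable prefix from) the front of some alternative:
  FIRST(Y) = { '*', '-' }

Productions for S:
  S → Y: FIRST = { '*', '-' }
  S → ( F: FIRST = { '(' }
Productions for Y:
  Y → * ( c: FIRST = { '*' }
  Y → -: FIRST = { '-' }
F has only one production, so no FIRST/FIRST conflict is possible there.

All alternatives of each non-terminal have pairwise disjoint FIRST sets.

Answer: No FIRST/FIRST conflicts.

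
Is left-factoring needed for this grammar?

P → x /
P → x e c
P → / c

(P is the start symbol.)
Left-factoring is needed when two productions for the same non-terminal
share a common prefix on the right-hand side.

Productions for P:
  P → x /
  P → x e c
  P → / c

Found common prefix 'x' in productions for P

Answer: Yes, P has productions with common prefix 'x'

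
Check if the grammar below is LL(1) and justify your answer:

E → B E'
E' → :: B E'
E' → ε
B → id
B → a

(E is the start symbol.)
Relevant sets:
  FOLLOW(E') = { $ }

For E':
  PREDICT(E' → :: B E') = { '::' }
  PREDICT(E' → ε) = { $ }
For B:
  PREDICT(B → id) = { 'id' }
  PREDICT(B → a) = { 'a' }
E has a single production, so nothing to check there.

All predict sets are disjoint. The grammar IS LL(1).

Answer: Yes, the grammar is LL(1).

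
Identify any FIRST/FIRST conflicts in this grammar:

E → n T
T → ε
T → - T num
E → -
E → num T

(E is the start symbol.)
No FIRST/FIRST conflicts.

A FIRST/FIRST conflict occurs when two productions N → α and N → β for the same non-terminal have FIRST(α) ∩ FIRST(β) ≠ ∅ (with ε ∈ FIRST of a nullable right-hand side, so two nullable alternatives also conflict).

Productions for E:
  E → n T: FIRST = { 'n' }
  E → -: FIRST = { '-' }
  E → num T: FIRST = { 'num' }
Productions for T:
  T → ε: FIRST = { ε }
  T → - T num: FIRST = { '-' }

All alternatives of each non-terminal have pairwise disjoint FIRST sets.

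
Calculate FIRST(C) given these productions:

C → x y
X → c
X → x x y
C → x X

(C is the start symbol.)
{ 'x' }

To compute FIRST(C), examine every production with C on the left-hand side, reading each right-hand side left to right until a non-nullable symbol is reached.

From C → x y:
  - x is a terminal: add 'x' and stop
From C → x X:
  - x is a terminal: add 'x' and stop

Collecting: FIRST(C) = { 'x' }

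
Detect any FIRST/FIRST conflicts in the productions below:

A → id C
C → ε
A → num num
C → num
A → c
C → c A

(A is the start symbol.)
No FIRST/FIRST conflicts.

A FIRST/FIRST conflict occurs when two productions N → α and N → β for the same non-terminal have FIRST(α) ∩ FIRST(β) ≠ ∅ (with ε ∈ FIRST of a nullable right-hand side, so two nullable alternatives also conflict).

Productions for A:
  A → id C: FIRST = { 'id' }
  A → num num: FIRST = { 'num' }
  A → c: FIRST = { 'c' }
Productions for C:
  C → ε: FIRST = { ε }
  C → num: FIRST = { 'num' }
  C → c A: FIRST = { 'c' }

All alternatives of each non-terminal have pairwise disjoint FIRST sets.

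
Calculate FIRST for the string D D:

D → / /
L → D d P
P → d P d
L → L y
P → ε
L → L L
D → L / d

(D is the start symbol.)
{ '/' }

FIRST sets of the non-terminals involved (from the grammar, by fixed-point iteration):
  FIRST(D) = { '/' }

To compute FIRST(D D), process the symbols left to right:
Symbol D is a non-terminal. Add FIRST(D) \ {ε} = { '/' }
D is not nullable (ε ∉ FIRST(D)), so stop here.
FIRST(D D) = { '/' }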